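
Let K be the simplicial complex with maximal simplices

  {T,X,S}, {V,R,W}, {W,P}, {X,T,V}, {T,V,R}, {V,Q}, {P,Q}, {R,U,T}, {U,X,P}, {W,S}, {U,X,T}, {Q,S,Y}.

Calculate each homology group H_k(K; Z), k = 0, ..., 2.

K has 10 vertices, 21 edges, 8 triangles.
rank ∂_0 = 0, rank ∂_1 = 9 ⇒ b_0 = 10 − 0 − 9 = 1; all invariant factors of ∂_1 are 1 so no torsion. So H_0 = Z.
rank ∂_1 = 9, rank ∂_2 = 8 ⇒ b_1 = 21 − 9 − 8 = 4; all invariant factors of ∂_2 are 1 so no torsion. So H_1 = Z^4.
rank ∂_2 = 8, rank ∂_3 = 0 ⇒ b_2 = 8 − 8 − 0 = 0. So H_2 = 0.

H_0 ≅ Z,  H_1 ≅ Z^4,  H_2 = 0.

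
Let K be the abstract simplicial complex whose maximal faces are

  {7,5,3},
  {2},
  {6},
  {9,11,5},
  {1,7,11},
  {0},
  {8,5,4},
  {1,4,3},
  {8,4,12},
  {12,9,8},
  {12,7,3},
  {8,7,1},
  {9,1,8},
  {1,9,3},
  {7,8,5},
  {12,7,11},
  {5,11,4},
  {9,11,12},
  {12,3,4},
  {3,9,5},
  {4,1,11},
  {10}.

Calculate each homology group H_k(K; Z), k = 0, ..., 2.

We work with the vertex ordering 0 < 1 < 2 < 3 < 4 < 5 < 6 < 7 < 8 < 9 < 10 < 11 < 12. The simplices of K, each written with vertices in increasing order, are:

  0-simplices (13): [0], [1], [2], [3], [4], [5], [6], [7], [8], [9], [10], [11], [12]
  1-simplices (27): (27 of them)
  2-simplices (18): (18 of them)

giving chain groups C_0 ≅ Z^13, C_1 ≅ Z^27, C_2 ≅ Z^18.

Boundary ∂_1: C_1 → C_0 maps an edge to its endpoints' difference, ∂[p,q] = q − p. For instance
  ∂[4,8] = [8] − [4].
As a 13×27 matrix over Z this has rank 8, with invariant factors (1,1,1,1,1,1,1,1).

The boundary map ∂_2: C_2 → C_1 maps a triangle to the signed sum of its edges. For instance
  ∂[3,5,7] = [5,7] − [3,7] + [3,5],
  ∂[1,7,11] = [7,11] − [1,11] + [1,7].
This gives a 27×18 integer matrix of rank 17; reducing to Smith normal form yields diagonal entries (1,1,1,1,1,1,1,1,1,1,1,1,1,1,1,1,1).

Reading off H_k = ker ∂_k / im ∂_{k+1}:

  H_0: rank C_0 − rank ∂_1 = 13 − 8 = 5, and the invariant factors of ∂_1 are all 1, so H_0 = Z^5.
  H_1: rank ker ∂_1 − rank ∂_2 = (27 − 8) − 17 = 2, and the invariant factors of ∂_2 are all 1, so H_1 = Z^2.
  H_2: rank ker ∂_2 − rank ∂_3 = (18 − 17) − 0 = 1, and there is no ∂_3, so H_2 = Z.

H_0 ≅ Z^5,  H_1 ≅ Z^2,  H_2 ≅ Z.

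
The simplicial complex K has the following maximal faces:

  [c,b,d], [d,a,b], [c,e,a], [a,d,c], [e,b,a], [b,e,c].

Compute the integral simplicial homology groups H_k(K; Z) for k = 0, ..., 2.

We work with the vertex ordering a < b < c < d < e. The simplices of K, each written with vertices in increasing order, are:

  0-simplices (5): a, b, c, d, e
  1-simplices (9): ab, ac, ad, ae, bc, bd, be, cd, ce
  2-simplices (6): abd, abe, acd, ace, bcd, bce

Hence C_0 ≅ Z^5, C_1 ≅ Z^9, C_2 ≅ Z^6.

∂_1: C_1 → C_0 sends each edge [p,q] (with p < q) to q − p.
The resulting 5×9 matrix has rank 4, and its Smith normal form has invariant factors (1,1,1,1).

∂_2: C_2 → C_1 maps a triangle to the signed sum of its edges. For instance
  ∂abe = be − ae + ab,
  ∂ace = ce − ae + ac.
This gives a 9×6 integer matrix of rank 5; reducing to Smith normal form yields diagonal entries (1,1,1,1,1).

Reading off H_k = ker ∂_k / im ∂_{k+1}:

  H_0: rank C_0 − rank ∂_1 = 5 − 4 = 1, and the invariant factors of ∂_1 are all 1, so H_0 = Z.
  H_1: rank ker ∂_1 − rank ∂_2 = (9 − 4) − 5 = 0, and the invariant factors of ∂_2 are all 1, so H_1 = 0.
  H_2: rank ker ∂_2 − rank ∂_3 = (6 − 5) − 0 = 1, and there is no ∂_3, so H_2 = Z.

(K is a triangulation of the 2-sphere S^2.)

H_0 = Z,  H_1 = 0,  H_2 = Z.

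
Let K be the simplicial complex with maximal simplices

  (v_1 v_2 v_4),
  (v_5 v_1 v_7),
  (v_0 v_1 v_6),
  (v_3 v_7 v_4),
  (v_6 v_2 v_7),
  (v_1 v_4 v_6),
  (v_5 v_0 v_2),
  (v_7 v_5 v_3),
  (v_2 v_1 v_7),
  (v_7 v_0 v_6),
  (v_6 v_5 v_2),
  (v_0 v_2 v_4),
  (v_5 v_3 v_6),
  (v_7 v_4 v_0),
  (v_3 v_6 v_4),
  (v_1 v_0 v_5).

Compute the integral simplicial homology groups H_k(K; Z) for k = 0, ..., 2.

H_0 ≅ Z,  H_1 ≅ Z^2,  H_2 ≅ Z.

Take the total order v_0 < v_1 < v_2 < v_3 < v_4 < v_5 < v_6 < v_7 on the vertex set. Then K (dimension 2) consists of the simplices:

  0-simplices (8): [v_0], [v_1], [v_2], [v_3], [v_4], [v_5], [v_6], [v_7]
  1-simplices (24): (24 of them)
  2-simplices (16): (16 of them)

giving chain groups C_0 ≅ Z^8, C_1 ≅ Z^24, C_2 ≅ Z^16.

Boundary ∂_1: C_1 → C_0 is given by ∂[p,q] = [q] − [p].
The 8×24 boundary matrix has rank 7 and Smith normal form diag(1,1,1,1,1,1,1).

The boundary map ∂_2: C_2 → C_1 acts by ∂[p,q,r] = [q,r] − [p,r] + [p,q]. For instance
  ∂[v_3,v_5,v_6] = [v_5,v_6] − [v_3,v_6] + [v_3,v_5],
  ∂[v_0,v_6,v_7] = [v_6,v_7] − [v_0,v_7] + [v_0,v_6].
The resulting 24×16 matrix has rank 15, and its Smith normal form has invariant factors (1,1,1,1,1,1,1,1,1,1,1,1,1,1,1).

Now H_k = ker ∂_k / im ∂_{k+1}, so:

  H_0: rank C_0 − rank ∂_1 = 8 − 7 = 1, and the invariant factors of ∂_1 are all 1, so H_0 ≅ Z.
  H_1: rank ker ∂_1 − rank ∂_2 = (24 − 7) − 15 = 2, and the invariant factors of ∂_2 are all 1, so H_1 ≅ Z^2.
  H_2: rank ker ∂_2 − rank ∂_3 = (16 − 15) − 0 = 1, and there is no ∂_3, so H_2 ≅ Z.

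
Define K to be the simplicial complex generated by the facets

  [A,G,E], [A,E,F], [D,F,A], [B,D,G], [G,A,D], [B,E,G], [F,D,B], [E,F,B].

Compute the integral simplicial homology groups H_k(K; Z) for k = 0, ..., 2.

Fix the vertex order A < B < D < E < F < G and write every simplex with vertices in increasing order. Then dim K = 2 and the simplices of K are:

  0-simplices (6): A, B, D, E, F, G
  1-simplices (12): AD, AE, AF, AG, BD, BE, BF, BG, DF, DG, EF, EG
  2-simplices (8): ADF, ADG, AEF, AEG, BDF, BDG, BEF, BEG

Hence C_0 ≅ Z^6, C_1 ≅ Z^12, C_2 ≅ Z^8.

Boundary ∂_1: C_1 → C_0 sends each edge [p,q] (with p < q) to q − p.
The resulting 6×12 matrix has rank 5, and its Smith normal form has invariant factors (1,1,1,1,1).

Boundary ∂_2: C_2 → C_1 sends each 2-simplex [p,q,r] to [q,r] − [p,r] + [p,q]. For instance
  ∂BEF = EF − BF + BE,
  ∂ADG = DG − AG + AD.
This gives a 12×8 integer matrix of rank 7; reducing to Smith normal form yields diagonal entries (1,1,1,1,1,1,1).

Reading off H_k = ker ∂_k / im ∂_{k+1}:

  H_0: rank C_0 − rank ∂_1 = 6 − 5 = 1, and the invariant factors of ∂_1 are all 1, so H_0 = Z.
  H_1: rank ker ∂_1 − rank ∂_2 = (12 − 5) − 7 = 0, and the invariant factors of ∂_2 are all 1, so H_1 = 0.
  H_2: rank ker ∂_2 − rank ∂_3 = (8 − 7) − 0 = 1, and there is no ∂_3, so H_2 = Z.

As a check, the Euler characteristic is 6 − 12 + 8 = 2, which agrees with 1 − 0 + 1 = 2.
(K is a triangulation of the 2-sphere S^2.)

H_0 ≅ Z,  H_1 = 0,  H_2 ≅ Z.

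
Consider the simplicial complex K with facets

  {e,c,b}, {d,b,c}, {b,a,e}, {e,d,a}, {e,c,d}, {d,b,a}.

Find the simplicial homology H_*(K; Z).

Order the vertices as a < b < c < d < e. Listing each simplex with vertices in this order, K has dimension 2 with simplices:

  0-simplices (5): a, b, c, d, e
  1-simplices (9): ab, ad, ae, bc, bd, be, cd, ce, de
  2-simplices (6): abd, abe, ade, bcd, bce, cde

so the chain groups are C_0 ≅ Z^5, C_1 ≅ Z^9, C_2 ≅ Z^6.

∂_1: C_1 → C_0 is given by ∂[p,q] = [q] − [p].
As a 5×9 matrix over Z this has rank 4, with invariant factors (1,1,1,1).

The boundary map ∂_2: C_2 → C_1 maps a triangle to the signed sum of its edges. For instance
  ∂bce = ce − be + bc,
  ∂abe = be − ae + ab.
This gives a 9×6 integer matrix of rank 5; reducing to Smith normal form yields diagonal entries (1,1,1,1,1).

Now H_k = ker ∂_k / im ∂_{k+1}, so:

  H_0: rank C_0 − rank ∂_1 = 5 − 4 = 1, and the invariant factors of ∂_1 are all 1, so H_0 = Z.
  H_1: rank ker ∂_1 − rank ∂_2 = (9 − 4) − 5 = 0, and the invariant factors of ∂_2 are all 1, so H_1 = 0.
  H_2: rank ker ∂_2 − rank ∂_3 = (6 − 5) − 0 = 1, and there is no ∂_3, so H_2 = Z.

As a check, the Euler characteristic is 5 − 9 + 6 = 2, which agrees with 1 − 0 + 1 = 2.
(K is a triangulation of the 2-sphere S^2.)

H_0 = Z,  H_1 = 0,  H_2 = Z.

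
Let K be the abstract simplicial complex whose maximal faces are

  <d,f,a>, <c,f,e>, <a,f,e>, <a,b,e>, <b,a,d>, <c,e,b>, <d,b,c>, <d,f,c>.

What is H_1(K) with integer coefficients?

H_1 = 0.

Fix the vertex order a < b < c < d < e < f and write every simplex with vertices in increasing order. Then dim K = 2 and the simplices of K are:

  0-simplices (6): a, b, c, d, e, f
  1-simplices (12): ab, ad, ae, af, bc, bd, be, cd, ce, cf, df, ef
  2-simplices (8): abd, abe, adf, aef, bcd, bce, cdf, cef

Hence C_0 ≅ Z^6, C_1 ≅ Z^12, C_2 ≅ Z^8.

The boundary map ∂_1: C_1 → C_0 maps an edge to its endpoints' difference, ∂[p,q] = q − p.
This gives a 6×12 integer matrix of rank 5; reducing to Smith normal form yields diagonal entries (1,1,1,1,1).

∂_2: C_2 → C_1 acts by ∂[p,q,r] = [q,r] − [p,r] + [p,q]. For instance
  ∂aef = ef − af + ae,
  ∂cef = ef − cf + ce.
As a 12×8 matrix over Z this has rank 7, with invariant factors (1,1,1,1,1,1,1).

Computing H_k = (kernel of ∂_k) / (image of ∂_{k+1}):

  H_1: rank ker ∂_1 − rank ∂_2 = (12 − 5) − 7 = 0, and the invariant factors of ∂_2 are all 1, so H_1 = 0.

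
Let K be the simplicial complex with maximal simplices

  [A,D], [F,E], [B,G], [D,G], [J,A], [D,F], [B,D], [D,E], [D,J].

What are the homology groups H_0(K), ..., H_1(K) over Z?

Order the vertices as A < B < D < E < F < G < J. Listing each simplex with vertices in this order, K has dimension 1 with simplices:

  0-simplices (7): A, B, D, E, F, G, J
  1-simplices (9): AD, AJ, BD, BG, DE, DF, DG, DJ, EF

giving chain groups C_0 ≅ Z^7, C_1 ≅ Z^9.

Boundary ∂_1: C_1 → C_0 maps an edge to its endpoints' difference, ∂[p,q] = q − p.
This gives a 7×9 integer matrix of rank 6; reducing to Smith normal form yields diagonal entries (1,1,1,1,1,1).

Reading off H_k = ker ∂_k / im ∂_{k+1}:

  H_0: rank C_0 − rank ∂_1 = 7 − 6 = 1, and the invariant factors of ∂_1 are all 1, so H_0 = Z.
  H_1: rank ker ∂_1 − rank ∂_2 = (9 − 6) − 0 = 3, and there is no ∂_2, so H_1 = Z^3.

(K is a triangulation of a wedge of 3 circles.)

H_0 ≅ Z,  H_1 ≅ Z^3.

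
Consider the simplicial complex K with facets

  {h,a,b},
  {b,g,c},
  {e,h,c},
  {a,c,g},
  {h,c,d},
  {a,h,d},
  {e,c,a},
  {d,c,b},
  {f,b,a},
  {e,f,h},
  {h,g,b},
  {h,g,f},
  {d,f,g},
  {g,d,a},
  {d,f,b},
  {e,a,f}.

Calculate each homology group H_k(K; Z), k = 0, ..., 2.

Order the vertices as a < b < c < d < e < f < g < h. Listing each simplex with vertices in this order, K has dimension 2 with simplices:

  0-simplices (8): a, b, c, d, e, f, g, h
  1-simplices (24): ab, ac, ad, ae, af, ag, ah, bc, bd, bf, bg, bh, cd, ce, cg, ch, df, dg, dh, ef, eh, fg, fh, gh
  2-simplices (16): abf, abh, ace, acg, adg, adh, aef, bcd, bcg, bdf, bgh, cdh, ceh, dfg, efh, fgh

Hence C_0 ≅ Z^8, C_1 ≅ Z^24, C_2 ≅ Z^16.

The boundary map ∂_1: C_1 → C_0 is given by ∂[p,q] = [q] − [p]. For instance
  ∂fh = h − f.
The resulting 8×24 matrix has rank 7, and its Smith normal form has invariant factors (1,1,1,1,1,1,1).

∂_2: C_2 → C_1 maps a triangle to the signed sum of its edges. For instance
  ∂acg = cg − ag + ac,
  ∂abh = bh − ah + ab.
The 24×16 boundary matrix has rank 15 and Smith normal form diag(1,1,1,1,1,1,1,1,1,1,1,1,1,1,1).

From H_k ≅ ker(∂_k) / im(∂_{k+1}) we obtain:

  H_0: rank C_0 − rank ∂_1 = 8 − 7 = 1, and the invariant factors of ∂_1 are all 1, so H_0 = Z.
  H_1: rank ker ∂_1 − rank ∂_2 = (24 − 7) − 15 = 2, and the invariant factors of ∂_2 are all 1, so H_1 = Z^2.
  H_2: rank ker ∂_2 − rank ∂_3 = (16 − 15) − 0 = 1, and there is no ∂_3, so H_2 = Z.

As a check, the Euler characteristic is 8 − 24 + 16 = 0, which agrees with 1 − 2 + 1 = 0.

H_0 = Z,  H_1 = Z^2,  H_2 = Z.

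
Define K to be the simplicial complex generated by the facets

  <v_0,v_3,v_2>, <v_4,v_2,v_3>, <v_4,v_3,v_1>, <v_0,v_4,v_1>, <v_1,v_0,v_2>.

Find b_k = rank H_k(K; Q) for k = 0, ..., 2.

b_0 = 1, b_1 = 1, b_2 = 0.

Fix the vertex order v_0 < v_1 < v_2 < v_3 < v_4 and write every simplex with vertices in increasing order. Then dim K = 2 and the simplices of K are:

  0-simplices (5): [v_0], [v_1], [v_2], [v_3], [v_4]
  1-simplices (10): [v_0,v_1], [v_0,v_2], [v_0,v_3], [v_0,v_4], [v_1,v_2], [v_1,v_3], [v_1,v_4], [v_2,v_3], [v_2,v_4], [v_3,v_4]
  2-simplices (5): [v_0,v_1,v_2], [v_0,v_1,v_4], [v_0,v_2,v_3], [v_1,v_3,v_4], [v_2,v_3,v_4]

giving chain groups C_0 ≅ Z^5, C_1 ≅ Z^10, C_2 ≅ Z^5.

∂_1: C_1 → C_0 is given by ∂[p,q] = [q] − [p].
The 5×10 boundary matrix has rank 4 and Smith normal form diag(1,1,1,1).

The boundary map ∂_2: C_2 → C_1 acts by ∂[p,q,r] = [q,r] − [p,r] + [p,q]. For instance
  ∂[v_0,v_1,v_4] = [v_1,v_4] − [v_0,v_4] + [v_0,v_1],
  ∂[v_2,v_3,v_4] = [v_3,v_4] − [v_2,v_4] + [v_2,v_3].
This gives a 10×5 integer matrix of rank 5; reducing to Smith normal form yields diagonal entries (1,1,1,1,1).

From H_k ≅ ker(∂_k) / im(∂_{k+1}) we obtain:

  H_0: rank C_0 − rank ∂_1 = 5 − 4 = 1, and the invariant factors of ∂_1 are all 1, so H_0 = Z.
  H_1: rank ker ∂_1 − rank ∂_2 = (10 − 4) − 5 = 1, and the invariant factors of ∂_2 are all 1, so H_1 = Z.
  H_2: rank ker ∂_2 − rank ∂_3 = (5 − 5) − 0 = 0, and there is no ∂_3, so H_2 = 0.

As a check, the Euler characteristic is 5 − 10 + 5 = 0, which agrees with 1 − 1 + 0 = 0.

Hence the Betti numbers are b_0 = 1, b_1 = 1, b_2 = 0.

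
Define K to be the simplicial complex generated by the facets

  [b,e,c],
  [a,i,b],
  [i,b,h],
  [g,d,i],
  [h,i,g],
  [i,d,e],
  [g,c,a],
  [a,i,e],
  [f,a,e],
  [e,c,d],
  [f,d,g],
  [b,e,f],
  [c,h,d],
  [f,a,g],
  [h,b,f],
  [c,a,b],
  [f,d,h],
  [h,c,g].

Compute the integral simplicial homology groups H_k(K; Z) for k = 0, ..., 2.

H_0 ≅ Z,  H_1 ≅ Z ⊕ Z/2Z,  H_2 = 0.

We work with the vertex ordering a < b < c < d < e < f < g < h < i. The simplices of K, each written with vertices in increasing order, are:

  0-simplices (9): a, b, c, d, e, f, g, h, i
  1-simplices (27): ab, ac, ae, af, ag, ai, bc, be, bf, bh, bi, cd, ce, cg, ch, de, df, dg, dh, di, ef, ei, fg, fh, gh, gi, hi
  2-simplices (18): abc, abi, acg, aef, aei, afg, bce, bef, bfh, bhi, cde, cdh, cgh, dei, dfg, dfh, dgi, ghi

giving chain groups C_0 ≅ Z^9, C_1 ≅ Z^27, C_2 ≅ Z^18.

Boundary ∂_1: C_1 → C_0 is given by ∂[p,q] = [q] − [p]. For instance
  ∂bh = h − b.
This gives a 9×27 integer matrix of rank 8; reducing to Smith normal form yields diagonal entries (1,1,1,1,1,1,1,1).

Boundary ∂_2: C_2 → C_1 acts by ∂[p,q,r] = [q,r] − [p,r] + [p,q]. For instance
  ∂abc = bc − ac + ab,
  ∂aei = ei − ai + ae.
As a 27×18 matrix over Z this has rank 18, with invariant factors (1,1,1,1,1,1,1,1,1,1,1,1,1,1,1,1,1,2).

Reading off H_k = ker ∂_k / im ∂_{k+1}:

  H_0: rank C_0 − rank ∂_1 = 9 − 8 = 1, and the invariant factors of ∂_1 are all 1, so H_0 = Z.
  H_1: rank ker ∂_1 − rank ∂_2 = (27 − 8) − 18 = 1, and ∂_2 has invariant factor 2 > 1, so H_1 = Z ⊕ Z/2Z.
  H_2: rank ker ∂_2 − rank ∂_3 = (18 − 18) − 0 = 0, and there is no ∂_3, so H_2 = 0.

As a check, the Euler characteristic is 9 − 27 + 18 = 0, which agrees with 1 − 1 + 0 = 0.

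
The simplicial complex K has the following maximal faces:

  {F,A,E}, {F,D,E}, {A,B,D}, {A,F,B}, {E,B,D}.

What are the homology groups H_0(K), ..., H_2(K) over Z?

H_0 = Z,  H_1 = Z,  H_2 = 0.

Order the vertices as A < B < D < E < F. Listing each simplex with vertices in this order, K has dimension 2 with simplices:

  0-simplices (5): A, B, D, E, F
  1-simplices (10): AB, AD, AE, AF, BD, BE, BF, DE, DF, EF
  2-simplices (5): ABD, ABF, AEF, BDE, DEF

Hence C_0 ≅ Z^5, C_1 ≅ Z^10, C_2 ≅ Z^5.

Boundary ∂_1: C_1 → C_0 maps an edge to its endpoints' difference, ∂[p,q] = q − p. For instance
  ∂BE = E − B.
As a 5×10 matrix over Z this has rank 4, with invariant factors (1,1,1,1).

The boundary map ∂_2: C_2 → C_1 acts by ∂[p,q,r] = [q,r] − [p,r] + [p,q]. For instance
  ∂ABD = BD − AD + AB,
  ∂DEF = EF − DF + DE.
The resulting 10×5 matrix has rank 5, and its Smith normal form has invariant factors (1,1,1,1,1).

Computing H_k = (kernel of ∂_k) / (image of ∂_{k+1}):

  H_0: rank C_0 − rank ∂_1 = 5 − 4 = 1, and the invariant factors of ∂_1 are all 1, so H_0 = Z.
  H_1: rank ker ∂_1 − rank ∂_2 = (10 − 4) − 5 = 1, and the invariant factors of ∂_2 are all 1, so H_1 = Z.
  H_2: rank ker ∂_2 − rank ∂_3 = (5 − 5) − 0 = 0, and there is no ∂_3, so H_2 = 0.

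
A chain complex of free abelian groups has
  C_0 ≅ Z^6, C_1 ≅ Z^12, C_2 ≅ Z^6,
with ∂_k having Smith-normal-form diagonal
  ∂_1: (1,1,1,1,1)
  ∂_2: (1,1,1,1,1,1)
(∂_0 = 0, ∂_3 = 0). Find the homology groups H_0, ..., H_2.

H_0: b_0 = 6 − 0 − 5 = 1; torsion from ∂_1 factors > 1: none. So H_0 = Z.
H_1: b_1 = 12 − 5 − 6 = 1; torsion from ∂_2 factors > 1: none. So H_1 = Z.
H_2: b_2 = 6 − 6 − 0 = 0; torsion from ∂_3 factors > 1: none. So H_2 = 0.

H_0 = Z,  H_1 = Z,  H_2 = 0.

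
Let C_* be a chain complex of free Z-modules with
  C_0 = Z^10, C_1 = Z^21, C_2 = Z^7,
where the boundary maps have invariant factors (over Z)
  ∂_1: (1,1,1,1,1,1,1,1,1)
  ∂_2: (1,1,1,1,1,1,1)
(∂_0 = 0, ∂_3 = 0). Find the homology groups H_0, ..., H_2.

H_0: b_0 = 10 − 0 − 9 = 1; torsion from ∂_1 factors > 1: none. So H_0 = Z.
H_1: b_1 = 21 − 9 − 7 = 5; torsion from ∂_2 factors > 1: none. So H_1 = Z^5.
H_2: b_2 = 7 − 7 − 0 = 0; torsion from ∂_3 factors > 1: none. So H_2 = 0.

H_0 = Z,  H_1 = Z^5,  H_2 = 0.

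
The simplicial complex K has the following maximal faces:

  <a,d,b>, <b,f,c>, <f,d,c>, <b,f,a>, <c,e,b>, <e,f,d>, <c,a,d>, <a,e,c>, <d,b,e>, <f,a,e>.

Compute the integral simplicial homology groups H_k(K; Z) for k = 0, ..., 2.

Fix the vertex order a < b < c < d < e < f and write every simplex with vertices in increasing order. Then dim K = 2 and the simplices of K are:

  0-simplices (6): a, b, c, d, e, f
  1-simplices (15): ab, ac, ad, ae, af, bc, bd, be, bf, cd, ce, cf, de, df, ef
  2-simplices (10): abd, abf, acd, ace, aef, bce, bcf, bde, cdf, def

so the chain groups are C_0 ≅ Z^6, C_1 ≅ Z^15, C_2 ≅ Z^10.

Boundary ∂_1: C_1 → C_0 maps an edge to its endpoints' difference, ∂[p,q] = q − p. For instance
  ∂de = e − d.
This gives a 6×15 integer matrix of rank 5; reducing to Smith normal form yields diagonal entries (1,1,1,1,1).

∂_2: C_2 → C_1 acts by ∂[p,q,r] = [q,r] − [p,r] + [p,q]. For instance
  ∂aef = ef − af + ae,
  ∂abf = bf − af + ab.
The resulting 15×10 matrix has rank 10, and its Smith normal form has invariant factors (1,1,1,1,1,1,1,1,1,2).

From H_k ≅ ker(∂_k) / im(∂_{k+1}) we obtain:

  H_0: rank C_0 − rank ∂_1 = 6 − 5 = 1, and the invariant factors of ∂_1 are all 1, so H_0 = Z.
  H_1: rank ker ∂_1 − rank ∂_2 = (15 − 5) − 10 = 0, and ∂_2 has invariant factor 2 > 1, so H_1 = Z/2Z.
  H_2: rank ker ∂_2 − rank ∂_3 = (10 − 10) − 0 = 0, and there is no ∂_3, so H_2 = 0.

H_0 ≅ Z,  H_1 ≅ Z/2Z,  H_2 = 0.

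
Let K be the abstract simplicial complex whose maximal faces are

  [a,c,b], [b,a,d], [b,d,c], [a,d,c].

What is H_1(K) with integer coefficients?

H_1 = 0.

Take the total order a < b < c < d on the vertex set. Then K (dimension 2) consists of the simplices:

  0-simplices (4): a, b, c, d
  1-simplices (6): ab, ac, ad, bc, bd, cd
  2-simplices (4): abc, abd, acd, bcd

Hence C_0 ≅ Z^4, C_1 ≅ Z^6, C_2 ≅ Z^4.

Boundary ∂_1: C_1 → C_0 is given by ∂[p,q] = [q] − [p].
As a 4×6 matrix over Z this has rank 3, with invariant factors (1,1,1).

∂_2: C_2 → C_1 sends each 2-simplex [p,q,r] to [q,r] − [p,r] + [p,q]. For instance
  ∂bcd = cd − bd + bc,
  ∂abc = bc − ac + ab.
This gives a 6×4 integer matrix of rank 3; reducing to Smith normal form yields diagonal entries (1,1,1).

From H_k ≅ ker(∂_k) / im(∂_{k+1}) we obtain:

  H_1: rank ker ∂_1 − rank ∂_2 = (6 − 3) − 3 = 0, and the invariant factors of ∂_2 are all 1, so H_1 ≅ 0.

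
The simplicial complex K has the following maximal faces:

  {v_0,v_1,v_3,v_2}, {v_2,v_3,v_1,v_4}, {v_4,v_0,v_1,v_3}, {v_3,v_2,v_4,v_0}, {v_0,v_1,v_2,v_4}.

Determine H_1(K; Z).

H_1 = 0.

Order the vertices as v_0 < v_1 < v_2 < v_3 < v_4. Listing each simplex with vertices in this order, K has dimension 3 with simplices:

  0-simplices (5): [v_0], [v_1], [v_2], [v_3], [v_4]
  1-simplices (10): [v_0,v_1], [v_0,v_2], [v_0,v_3], [v_0,v_4], [v_1,v_2], [v_1,v_3], [v_1,v_4], [v_2,v_3], [v_2,v_4], [v_3,v_4]
  2-simplices (10): [v_0,v_1,v_2], [v_0,v_1,v_3], [v_0,v_1,v_4], [v_0,v_2,v_3], [v_0,v_2,v_4], [v_0,v_3,v_4], [v_1,v_2,v_3], [v_1,v_2,v_4], [v_1,v_3,v_4], [v_2,v_3,v_4]
  3-simplices (5): [v_0,v_1,v_2,v_3], [v_0,v_1,v_2,v_4], [v_0,v_1,v_3,v_4], [v_0,v_2,v_3,v_4], [v_1,v_2,v_3,v_4]

Hence C_0 ≅ Z^5, C_1 ≅ Z^10, C_2 ≅ Z^10, C_3 ≅ Z^5.

Boundary ∂_1: C_1 → C_0 is given by ∂[p,q] = [q] − [p]. For instance
  ∂[v_1,v_3] = [v_3] − [v_1].
The 5×10 boundary matrix has rank 4 and Smith normal form diag(1,1,1,1).

∂_2: C_2 → C_1 sends each 2-simplex [p,q,r] to [q,r] − [p,r] + [p,q]. For instance
  ∂[v_0,v_1,v_4] = [v_1,v_4] − [v_0,v_4] + [v_0,v_1],
  ∂[v_1,v_2,v_4] = [v_2,v_4] − [v_1,v_4] + [v_1,v_2].
As a 10×10 matrix over Z this has rank 6, with invariant factors (1,1,1,1,1,1).

The boundary map ∂_3: C_3 → C_2 sends each 3-simplex σ to the alternating sum Σ_i (−1)^i (σ with its i-th vertex removed). For instance
  ∂[v_1,v_2,v_3,v_4] = [v_2,v_3,v_4] − [v_1,v_3,v_4] + [v_1,v_2,v_4] − [v_1,v_2,v_3],
  ∂[v_0,v_1,v_3,v_4] = [v_1,v_3,v_4] − [v_0,v_3,v_4] + [v_0,v_1,v_4] − [v_0,v_1,v_3].
The 10×5 boundary matrix has rank 4 and Smith normal form diag(1,1,1,1).

Reading off H_k = ker ∂_k / im ∂_{k+1}:

  H_1: rank ker ∂_1 − rank ∂_2 = (10 − 4) − 6 = 0, and the invariant factors of ∂_2 are all 1, so H_1 = 0.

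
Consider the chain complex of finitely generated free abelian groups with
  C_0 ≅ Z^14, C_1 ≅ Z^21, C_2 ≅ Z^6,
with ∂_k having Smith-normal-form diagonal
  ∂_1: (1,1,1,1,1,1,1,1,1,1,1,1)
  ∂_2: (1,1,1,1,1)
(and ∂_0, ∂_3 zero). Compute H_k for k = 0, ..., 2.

H_0 = Z^2,  H_1 = Z^4,  H_2 = Z.

H_0: b_0 = 14 − 0 − 12 = 2; torsion from ∂_1 factors > 1: none. So H_0 = Z^2.
H_1: b_1 = 21 − 12 − 5 = 4; torsion from ∂_2 factors > 1: none. So H_1 = Z^4.
H_2: b_2 = 6 − 5 − 0 = 1; torsion from ∂_3 factors > 1: none. So H_2 = Z.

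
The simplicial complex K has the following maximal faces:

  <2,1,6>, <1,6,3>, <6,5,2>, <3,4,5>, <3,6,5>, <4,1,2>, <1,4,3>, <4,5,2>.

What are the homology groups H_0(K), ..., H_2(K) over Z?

H_0 ≅ Z,  H_1 = 0,  H_2 ≅ Z.

Order the vertices as 1 < 2 < 3 < 4 < 5 < 6. Listing each simplex with vertices in this order, K has dimension 2 with simplices:

  0-simplices (6): [1], [2], [3], [4], [5], [6]
  1-simplices (12): [1,2], [1,3], [1,4], [1,6], [2,4], [2,5], [2,6], [3,4], [3,5], [3,6], [4,5], [5,6]
  2-simplices (8): [1,2,4], [1,2,6], [1,3,4], [1,3,6], [2,4,5], [2,5,6], [3,4,5], [3,5,6]

so the chain groups are C_0 ≅ Z^6, C_1 ≅ Z^12, C_2 ≅ Z^8.

Boundary ∂_1: C_1 → C_0 maps an edge to its endpoints' difference, ∂[p,q] = q − p.
As a 6×12 matrix over Z this has rank 5, with invariant factors (1,1,1,1,1).

∂_2: C_2 → C_1 acts by ∂[p,q,r] = [q,r] − [p,r] + [p,q]. For instance
  ∂[2,5,6] = [5,6] − [2,6] + [2,5],
  ∂[1,3,4] = [3,4] − [1,4] + [1,3].
The resulting 12×8 matrix has rank 7, and its Smith normal form has invariant factors (1,1,1,1,1,1,1).

From H_k ≅ ker(∂_k) / im(∂_{k+1}) we obtain:

  H_0: rank C_0 − rank ∂_1 = 6 − 5 = 1, and the invariant factors of ∂_1 are all 1, so H_0 = Z.
  H_1: rank ker ∂_1 − rank ∂_2 = (12 − 5) − 7 = 0, and the invariant factors of ∂_2 are all 1, so H_1 = 0.
  H_2: rank ker ∂_2 − rank ∂_3 = (8 − 7) − 0 = 1, and there is no ∂_3, so H_2 = Z.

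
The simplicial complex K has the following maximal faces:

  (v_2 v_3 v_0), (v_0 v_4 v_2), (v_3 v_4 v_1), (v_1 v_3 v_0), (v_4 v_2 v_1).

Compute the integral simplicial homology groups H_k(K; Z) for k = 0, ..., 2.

Take the total order v_0 < v_1 < v_2 < v_3 < v_4 on the vertex set. Then K (dimension 2) consists of the simplices:

  0-simplices (5): [v_0], [v_1], [v_2], [v_3], [v_4]
  1-simplices (10): [v_0,v_1], [v_0,v_2], [v_0,v_3], [v_0,v_4], [v_1,v_2], [v_1,v_3], [v_1,v_4], [v_2,v_3], [v_2,v_4], [v_3,v_4]
  2-simplices (5): [v_0,v_1,v_3], [v_0,v_2,v_3], [v_0,v_2,v_4], [v_1,v_2,v_4], [v_1,v_3,v_4]

so the chain groups are C_0 ≅ Z^5, C_1 ≅ Z^10, C_2 ≅ Z^5.

Boundary ∂_1: C_1 → C_0 maps an edge to its endpoints' difference, ∂[p,q] = q − p. For instance
  ∂[v_3,v_4] = [v_4] − [v_3].
As a 5×10 matrix over Z this has rank 4, with invariant factors (1,1,1,1).

The boundary map ∂_2: C_2 → C_1 acts by ∂[p,q,r] = [q,r] − [p,r] + [p,q]. For instance
  ∂[v_1,v_3,v_4] = [v_3,v_4] − [v_1,v_4] + [v_1,v_3],
  ∂[v_1,v_2,v_4] = [v_2,v_4] − [v_1,v_4] + [v_1,v_2].
The 10×5 boundary matrix has rank 5 and Smith normal form diag(1,1,1,1,1).

Computing H_k = (kernel of ∂_k) / (image of ∂_{k+1}):

  H_0: rank C_0 − rank ∂_1 = 5 − 4 = 1, and the invariant factors of ∂_1 are all 1, so H_0 = Z.
  H_1: rank ker ∂_1 − rank ∂_2 = (10 − 4) − 5 = 1, and the invariant factors of ∂_2 are all 1, so H_1 = Z.
  H_2: rank ker ∂_2 − rank ∂_3 = (5 − 5) − 0 = 0, and there is no ∂_3, so H_2 = 0.

As a check, the Euler characteristic is 5 − 10 + 5 = 0, which agrees with 1 − 1 + 0 = 0.

H_0 = Z,  H_1 = Z,  H_2 = 0.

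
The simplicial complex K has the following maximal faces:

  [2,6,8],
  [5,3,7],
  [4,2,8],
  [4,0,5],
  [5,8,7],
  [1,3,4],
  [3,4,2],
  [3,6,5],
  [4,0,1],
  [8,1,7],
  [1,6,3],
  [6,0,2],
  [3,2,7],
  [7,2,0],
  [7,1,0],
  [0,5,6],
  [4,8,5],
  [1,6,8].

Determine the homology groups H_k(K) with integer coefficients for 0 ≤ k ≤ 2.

Fix the vertex order 0 < 1 < 2 < 3 < 4 < 5 < 6 < 7 < 8 and write every simplex with vertices in increasing order. Then dim K = 2 and the simplices of K are:

  0-simplices (9): [0], [1], [2], [3], [4], [5], [6], [7], [8]
  1-simplices (27): (27 of them)
  2-simplices (18): [0,1,4], [0,1,7], [0,2,6], [0,2,7], [0,4,5], [0,5,6], [1,3,4], [1,3,6], [1,6,8], [1,7,8], [2,3,4], [2,3,7], [2,4,8], [2,6,8], [3,5,6], [3,5,7], [4,5,8], [5,7,8]

so the chain groups are C_0 ≅ Z^9, C_1 ≅ Z^27, C_2 ≅ Z^18.

Boundary ∂_1: C_1 → C_0 maps an edge to its endpoints' difference, ∂[p,q] = q − p.
This gives a 9×27 integer matrix of rank 8; reducing to Smith normal form yields diagonal entries (1,1,1,1,1,1,1,1).

Boundary ∂_2: C_2 → C_1 sends each 2-simplex [p,q,r] to [q,r] − [p,r] + [p,q]. For instance
  ∂[0,4,5] = [4,5] − [0,5] + [0,4],
  ∂[1,7,8] = [7,8] − [1,8] + [1,7].
As a 27×18 matrix over Z this has rank 17, with invariant factors (1,1,1,1,1,1,1,1,1,1,1,1,1,1,1,1,1).

Reading off H_k = ker ∂_k / im ∂_{k+1}:

  H_0: rank C_0 − rank ∂_1 = 9 − 8 = 1, and the invariant factors of ∂_1 are all 1, so H_0 = Z.
  H_1: rank ker ∂_1 − rank ∂_2 = (27 − 8) − 17 = 2, and the invariant factors of ∂_2 are all 1, so H_1 = Z^2.
  H_2: rank ker ∂_2 − rank ∂_3 = (18 − 17) − 0 = 1, and there is no ∂_3, so H_2 = Z.

H_0 ≅ Z,  H_1 ≅ Z^2,  H_2 ≅ Z.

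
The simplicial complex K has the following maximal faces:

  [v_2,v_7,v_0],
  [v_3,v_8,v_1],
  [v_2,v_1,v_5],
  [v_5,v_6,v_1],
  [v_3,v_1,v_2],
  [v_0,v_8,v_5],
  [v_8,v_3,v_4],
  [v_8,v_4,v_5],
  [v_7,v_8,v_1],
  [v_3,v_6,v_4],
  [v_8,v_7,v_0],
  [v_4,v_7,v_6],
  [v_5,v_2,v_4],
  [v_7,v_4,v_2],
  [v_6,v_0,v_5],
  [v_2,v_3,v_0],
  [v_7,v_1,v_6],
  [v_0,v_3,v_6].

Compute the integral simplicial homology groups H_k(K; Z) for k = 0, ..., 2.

H_0 ≅ Z,  H_1 ≅ Z^2,  H_2 ≅ Z.

We work with the vertex ordering v_0 < v_1 < v_2 < v_3 < v_4 < v_5 < v_6 < v_7 < v_8. The simplices of K, each written with vertices in increasing order, are:

  0-simplices (9): [v_0], [v_1], [v_2], [v_3], [v_4], [v_5], [v_6], [v_7], [v_8]
  1-simplices (27): (27 of them)
  2-simplices (18): (18 of them)

giving chain groups C_0 ≅ Z^9, C_1 ≅ Z^27, C_2 ≅ Z^18.

∂_1: C_1 → C_0 sends each edge [p,q] (with p < q) to q − p. For instance
  ∂[v_5,v_6] = [v_6] − [v_5].
The 9×27 boundary matrix has rank 8 and Smith normal form diag(1,1,1,1,1,1,1,1).

∂_2: C_2 → C_1 sends each 2-simplex [p,q,r] to [q,r] − [p,r] + [p,q]. For instance
  ∂[v_1,v_2,v_3] = [v_2,v_3] − [v_1,v_3] + [v_1,v_2],
  ∂[v_3,v_4,v_6] = [v_4,v_6] − [v_3,v_6] + [v_3,v_4].
As a 27×18 matrix over Z this has rank 17, with invariant factors (1,1,1,1,1,1,1,1,1,1,1,1,1,1,1,1,1).

From H_k ≅ ker(∂_k) / im(∂_{k+1}) we obtain:

  H_0: rank C_0 − rank ∂_1 = 9 − 8 = 1, and the invariant factors of ∂_1 are all 1, so H_0 ≅ Z.
  H_1: rank ker ∂_1 − rank ∂_2 = (27 − 8) − 17 = 2, and the invariant factors of ∂_2 are all 1, so H_1 ≅ Z^2.
  H_2: rank ker ∂_2 − rank ∂_3 = (18 − 17) − 0 = 1, and there is no ∂_3, so H_2 ≅ Z.

(K is a triangulation of the torus T^2.)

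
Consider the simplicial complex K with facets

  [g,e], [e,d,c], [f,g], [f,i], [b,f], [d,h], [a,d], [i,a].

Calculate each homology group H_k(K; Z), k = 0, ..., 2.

H_0 = Z,  H_1 = Z,  H_2 = 0.

We work with the vertex ordering a < b < c < d < e < f < g < h < i. The simplices of K, each written with vertices in increasing order, are:

  0-simplices (9): a, b, c, d, e, f, g, h, i
  1-simplices (10): ad, ai, bf, cd, ce, de, dh, eg, fg, fi
  2-simplices (1): cde

Hence C_0 ≅ Z^9, C_1 ≅ Z^10, C_2 ≅ Z^1.

∂_1: C_1 → C_0 is given by ∂[p,q] = [q] − [p]. For instance
  ∂fi = i − f.
The resulting 9×10 matrix has rank 8, and its Smith normal form has invariant factors (1,1,1,1,1,1,1,1).

∂_2: C_2 → C_1 acts by ∂[p,q,r] = [q,r] − [p,r] + [p,q]. For instance
  ∂cde = de − ce + cd.
As a 10×1 matrix over Z this has rank 1, with invariant factors (1).

Now H_k = ker ∂_k / im ∂_{k+1}, so:

  H_0: rank C_0 − rank ∂_1 = 9 − 8 = 1, and the invariant factors of ∂_1 are all 1, so H_0 = Z.
  H_1: rank ker ∂_1 − rank ∂_2 = (10 − 8) − 1 = 1, and the invariant factors of ∂_2 are all 1, so H_1 = Z.
  H_2: rank ker ∂_2 − rank ∂_3 = (1 − 1) − 0 = 0, and there is no ∂_3, so H_2 = 0.

As a check, the Euler characteristic is 9 − 10 + 1 = 0, which agrees with 1 − 1 + 0 = 0.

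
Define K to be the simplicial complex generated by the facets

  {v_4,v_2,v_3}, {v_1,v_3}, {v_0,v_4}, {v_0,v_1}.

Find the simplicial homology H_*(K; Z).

H_0 = Z,  H_1 = Z,  H_2 = 0.

Take the total order v_0 < v_1 < v_2 < v_3 < v_4 on the vertex set. Then K (dimension 2) consists of the simplices:

  0-simplices (5): [v_0], [v_1], [v_2], [v_3], [v_4]
  1-simplices (6): [v_0,v_1], [v_0,v_4], [v_1,v_3], [v_2,v_3], [v_2,v_4], [v_3,v_4]
  2-simplices (1): [v_2,v_3,v_4]

Hence C_0 ≅ Z^5, C_1 ≅ Z^6, C_2 ≅ Z^1.

∂_1: C_1 → C_0 maps an edge to its endpoints' difference, ∂[p,q] = q − p. For instance
  ∂[v_2,v_4] = [v_4] − [v_2].
As a 5×6 matrix over Z this has rank 4, with invariant factors (1,1,1,1).

The boundary map ∂_2: C_2 → C_1 sends each 2-simplex [p,q,r] to [q,r] − [p,r] + [p,q]. For instance
  ∂[v_2,v_3,v_4] = [v_3,v_4] − [v_2,v_4] + [v_2,v_3].
As a 6×1 matrix over Z this has rank 1, with invariant factors (1).

From H_k ≅ ker(∂_k) / im(∂_{k+1}) we obtain:

  H_0: rank C_0 − rank ∂_1 = 5 − 4 = 1, and the invariant factors of ∂_1 are all 1, so H_0 = Z.
  H_1: rank ker ∂_1 − rank ∂_2 = (6 − 4) − 1 = 1, and the invariant factors of ∂_2 are all 1, so H_1 = Z.
  H_2: rank ker ∂_2 − rank ∂_3 = (1 − 1) − 0 = 0, and there is no ∂_3, so H_2 = 0.

As a check, the Euler characteristic is 5 − 6 + 1 = 0, which agrees with 1 − 1 + 0 = 0.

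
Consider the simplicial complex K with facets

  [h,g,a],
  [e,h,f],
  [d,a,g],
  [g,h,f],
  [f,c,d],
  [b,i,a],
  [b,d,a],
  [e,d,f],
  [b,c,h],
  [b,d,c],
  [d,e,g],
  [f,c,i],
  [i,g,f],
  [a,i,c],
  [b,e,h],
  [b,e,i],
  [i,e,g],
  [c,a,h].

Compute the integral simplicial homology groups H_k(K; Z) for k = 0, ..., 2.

H_0 ≅ Z,  H_1 ≅ Z ⊕ Z/2,  H_2 = 0.

Take the total order a < b < c < d < e < f < g < h < i on the vertex set. Then K (dimension 2) consists of the simplices:

  0-simplices (9): a, b, c, d, e, f, g, h, i
  1-simplices (27): ab, ac, ad, ag, ah, ai, bc, bd, be, bh, bi, cd, cf, ch, ci, de, df, dg, ef, eg, eh, ei, fg, fh, fi, gh, gi
  2-simplices (18): abd, abi, ach, aci, adg, agh, bcd, bch, beh, bei, cdf, cfi, def, deg, efh, egi, fgh, fgi

so the chain groups are C_0 ≅ Z^9, C_1 ≅ Z^27, C_2 ≅ Z^18.

Boundary ∂_1: C_1 → C_0 is given by ∂[p,q] = [q] − [p]. For instance
  ∂df = f − d.
The resulting 9×27 matrix has rank 8, and its Smith normal form has invariant factors (1,1,1,1,1,1,1,1).

The boundary map ∂_2: C_2 → C_1 acts by ∂[p,q,r] = [q,r] − [p,r] + [p,q]. For instance
  ∂deg = eg − dg + de,
  ∂bcd = cd − bd + bc.
This gives a 27×18 integer matrix of rank 18; reducing to Smith normal form yields diagonal entries (1,1,1,1,1,1,1,1,1,1,1,1,1,1,1,1,1,2).

Computing H_k = (kernel of ∂_k) / (image of ∂_{k+1}):

  H_0: rank C_0 − rank ∂_1 = 9 − 8 = 1, and the invariant factors of ∂_1 are all 1, so H_0 ≅ Z.
  H_1: rank ker ∂_1 − rank ∂_2 = (27 − 8) − 18 = 1, and ∂_2 has invariant factor 2 > 1, so H_1 ≅ Z ⊕ Z/2.
  H_2: rank ker ∂_2 − rank ∂_3 = (18 − 18) − 0 = 0, and there is no ∂_3, so H_2 ≅ 0.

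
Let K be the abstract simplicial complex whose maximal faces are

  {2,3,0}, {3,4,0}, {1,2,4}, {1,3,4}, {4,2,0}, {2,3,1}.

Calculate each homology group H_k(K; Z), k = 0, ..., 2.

Take the total order 0 < 1 < 2 < 3 < 4 on the vertex set. Then K (dimension 2) consists of the simplices:

  0-simplices (5): [0], [1], [2], [3], [4]
  1-simplices (9): [0,2], [0,3], [0,4], [1,2], [1,3], [1,4], [2,3], [2,4], [3,4]
  2-simplices (6): [0,2,3], [0,2,4], [0,3,4], [1,2,3], [1,2,4], [1,3,4]

Hence C_0 ≅ Z^5, C_1 ≅ Z^9, C_2 ≅ Z^6.

Boundary ∂_1: C_1 → C_0 is given by ∂[p,q] = [q] − [p].
This gives a 5×9 integer matrix of rank 4; reducing to Smith normal form yields diagonal entries (1,1,1,1).

The boundary map ∂_2: C_2 → C_1 sends each 2-simplex [p,q,r] to [q,r] − [p,r] + [p,q]. For instance
  ∂[0,2,4] = [2,4] − [0,4] + [0,2],
  ∂[0,2,3] = [2,3] − [0,3] + [0,2].
As a 9×6 matrix over Z this has rank 5, with invariant factors (1,1,1,1,1).

Computing H_k = (kernel of ∂_k) / (image of ∂_{k+1}):

  H_0: rank C_0 − rank ∂_1 = 5 − 4 = 1, and the invariant factors of ∂_1 are all 1, so H_0 ≅ Z.
  H_1: rank ker ∂_1 − rank ∂_2 = (9 − 4) − 5 = 0, and the invariant factors of ∂_2 are all 1, so H_1 ≅ 0.
  H_2: rank ker ∂_2 − rank ∂_3 = (6 − 5) − 0 = 1, and there is no ∂_3, so H_2 ≅ Z.

As a check, the Euler characteristic is 5 − 9 + 6 = 2, which agrees with 1 − 0 + 1 = 2.
(K is a triangulation of the 2-sphere S^2.)

H_0 ≅ Z,  H_1 = 0,  H_2 ≅ Z.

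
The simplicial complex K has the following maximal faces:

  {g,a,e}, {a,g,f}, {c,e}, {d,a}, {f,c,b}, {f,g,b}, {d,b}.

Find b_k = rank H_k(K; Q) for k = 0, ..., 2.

b_0 = 1, b_1 = 2, b_2 = 0.

We work with the vertex ordering a < b < c < d < e < f < g. The simplices of K, each written with vertices in increasing order, are:

  0-simplices (7): a, b, c, d, e, f, g
  1-simplices (12): ad, ae, af, ag, bc, bd, bf, bg, ce, cf, eg, fg
  2-simplices (4): aeg, afg, bcf, bfg

Hence C_0 ≅ Z^7, C_1 ≅ Z^12, C_2 ≅ Z^4.

The boundary map ∂_1: C_1 → C_0 sends each edge [p,q] (with p < q) to q − p. For instance
  ∂eg = g − e.
As a 7×12 matrix over Z this has rank 6, with invariant factors (1,1,1,1,1,1).

∂_2: C_2 → C_1 sends each 2-simplex [p,q,r] to [q,r] − [p,r] + [p,q]. For instance
  ∂afg = fg − ag + af,
  ∂bcf = cf − bf + bc.
As a 12×4 matrix over Z this has rank 4, with invariant factors (1,1,1,1).

Now H_k = ker ∂_k / im ∂_{k+1}, so:

  H_0: rank C_0 − rank ∂_1 = 7 − 6 = 1, and the invariant factors of ∂_1 are all 1, so H_0 = Z.
  H_1: rank ker ∂_1 − rank ∂_2 = (12 − 6) − 4 = 2, and the invariant factors of ∂_2 are all 1, so H_1 = Z^2.
  H_2: rank ker ∂_2 − rank ∂_3 = (4 − 4) − 0 = 0, and there is no ∂_3, so H_2 = 0.

As a check, the Euler characteristic is 7 − 12 + 4 = -1, which agrees with 1 − 2 + 0 = -1.

Hence the Betti numbers are b_0 = 1, b_1 = 2, b_2 = 0.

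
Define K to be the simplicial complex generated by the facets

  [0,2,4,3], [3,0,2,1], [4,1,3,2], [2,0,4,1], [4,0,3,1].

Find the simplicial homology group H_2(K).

Order the vertices as 0 < 1 < 2 < 3 < 4. Listing each simplex with vertices in this order, K has dimension 3 with simplices:

  0-simplices (5): [0], [1], [2], [3], [4]
  1-simplices (10): [0,1], [0,2], [0,3], [0,4], [1,2], [1,3], [1,4], [2,3], [2,4], [3,4]
  2-simplices (10): [0,1,2], [0,1,3], [0,1,4], [0,2,3], [0,2,4], [0,3,4], [1,2,3], [1,2,4], [1,3,4], [2,3,4]
  3-simplices (5): [0,1,2,3], [0,1,2,4], [0,1,3,4], [0,2,3,4], [1,2,3,4]

giving chain groups C_0 ≅ Z^5, C_1 ≅ Z^10, C_2 ≅ Z^10, C_3 ≅ Z^5.

∂_1: C_1 → C_0 is given by ∂[p,q] = [q] − [p]. For instance
  ∂[1,2] = [2] − [1].
This gives a 5×10 integer matrix of rank 4; reducing to Smith normal form yields diagonal entries (1,1,1,1).

The boundary map ∂_2: C_2 → C_1 acts by ∂[p,q,r] = [q,r] − [p,r] + [p,q]. For instance
  ∂[1,2,4] = [2,4] − [1,4] + [1,2],
  ∂[0,3,4] = [3,4] − [0,4] + [0,3].
The resulting 10×10 matrix has rank 6, and its Smith normal form has invariant factors (1,1,1,1,1,1).

Boundary ∂_3: C_3 → C_2 sends each 3-simplex σ to the alternating sum Σ_i (−1)^i (σ with its i-th vertex removed). For instance
  ∂[0,1,2,3] = [1,2,3] − [0,2,3] + [0,1,3] − [0,1,2],
  ∂[0,2,3,4] = [2,3,4] − [0,3,4] + [0,2,4] − [0,2,3].
The resulting 10×5 matrix has rank 4, and its Smith normal form has invariant factors (1,1,1,1).

Computing H_k = (kernel of ∂_k) / (image of ∂_{k+1}):

  H_2: rank ker ∂_2 − rank ∂_3 = (10 − 6) − 4 = 0, and the invariant factors of ∂_3 are all 1, so H_2 ≅ 0.

H_2 = 0.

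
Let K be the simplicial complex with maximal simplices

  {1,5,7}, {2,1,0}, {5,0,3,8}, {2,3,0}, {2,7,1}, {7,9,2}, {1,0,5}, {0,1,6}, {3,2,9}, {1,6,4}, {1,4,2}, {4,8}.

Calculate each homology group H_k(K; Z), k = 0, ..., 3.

H_0 ≅ Z,  H_1 ≅ Z,  H_2 = 0,  H_3 = 0.

Fix the vertex order 0 < 1 < 2 < 3 < 4 < 5 < 6 < 7 < 8 < 9 and write every simplex with vertices in increasing order. Then dim K = 3 and the simplices of K are:

  0-simplices (10): [0], [1], [2], [3], [4], [5], [6], [7], [8], [9]
  1-simplices (23): [0,1], [0,2], [0,3], [0,5], [0,6], [0,8], [1,2], [1,4], [1,5], [1,6], [1,7], [2,3], [2,4], [2,7], [2,9], [3,5], [3,8], [3,9], [4,6], [4,8], [5,7], [5,8], [7,9]
  2-simplices (14): [0,1,2], [0,1,5], [0,1,6], [0,2,3], [0,3,5], [0,3,8], [0,5,8], [1,2,4], [1,2,7], [1,4,6], [1,5,7], [2,3,9], [2,7,9], [3,5,8]
  3-simplices (1): [0,3,5,8]

so the chain groups are C_0 ≅ Z^10, C_1 ≅ Z^23, C_2 ≅ Z^14, C_3 ≅ Z^1.

∂_1: C_1 → C_0 maps an edge to its endpoints' difference, ∂[p,q] = q − p. For instance
  ∂[1,7] = [7] − [1].
The resulting 10×23 matrix has rank 9, and its Smith normal form has invariant factors (1,1,1,1,1,1,1,1,1).

∂_2: C_2 → C_1 sends each 2-simplex [p,q,r] to [q,r] − [p,r] + [p,q]. For instance
  ∂[0,3,5] = [3,5] − [0,5] + [0,3],
  ∂[3,5,8] = [5,8] − [3,8] + [3,5].
The resulting 23×14 matrix has rank 13, and its Smith normal form has invariant factors (1,1,1,1,1,1,1,1,1,1,1,1,1).

Boundary ∂_3: C_3 → C_2 sends each 3-simplex σ to the alternating sum Σ_i (−1)^i (σ with its i-th vertex removed). For instance
  ∂[0,3,5,8] = [3,5,8] − [0,5,8] + [0,3,8] − [0,3,5].
As a 14×1 matrix over Z this has rank 1, with invariant factors (1).

Reading off H_k = ker ∂_k / im ∂_{k+1}:

  H_0: rank C_0 − rank ∂_1 = 10 − 9 = 1, and the invariant factors of ∂_1 are all 1, so H_0 = Z.
  H_1: rank ker ∂_1 − rank ∂_2 = (23 − 9) − 13 = 1, and the invariant factors of ∂_2 are all 1, so H_1 = Z.
  H_2: rank ker ∂_2 − rank ∂_3 = (14 − 13) − 1 = 0, and the invariant factors of ∂_3 are all 1, so H_2 = 0.
  H_3: rank ker ∂_3 − rank ∂_4 = (1 − 1) − 0 = 0, and there is no ∂_4, so H_3 = 0.

As a check, the Euler characteristic is 10 − 23 + 14 − 1 = 0, which agrees with 1 − 1 + 0 − 0 = 0.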